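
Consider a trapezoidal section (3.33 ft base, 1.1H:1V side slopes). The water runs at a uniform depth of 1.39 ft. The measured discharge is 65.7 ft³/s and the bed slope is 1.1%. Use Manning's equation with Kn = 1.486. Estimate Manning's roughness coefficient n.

With bottom width b = 3.33 ft and side slope z = 1.1: A = (b + zy)y = (3.33 + 1.1×1.39)×1.39 = 6.754 ft²; P = b + 2y√(1+z²) = 3.33 + 2×1.39×1.487 = 7.463 ft.
Hydraulic radius R = A/P = 6.754/7.463 = 0.905 ft.
Rearranging Manning's equation: n = (1.486/Q) A R^(2/3) S^(1/2) = (1.486/65.7) × 6.754 × 0.905^(2/3) × √0.011 = 0.015.

n = 0.015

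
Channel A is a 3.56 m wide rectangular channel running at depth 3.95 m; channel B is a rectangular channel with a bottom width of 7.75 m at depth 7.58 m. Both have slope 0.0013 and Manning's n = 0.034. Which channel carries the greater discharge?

channel B

Channel A: Flow area A = b·y = 3.56 × 3.95 = 14.06 m². Wetted perimeter P = b + 2y = 3.56 + 2×3.95 = 11.46 m. Hydraulic radius R = A/P = 14.06/11.46 = 1.227 m. Q_A = (1/0.034)·14.06·1.227^(2/3)·√0.0013 = 17.09 m³/s.
Channel B: Flow area A = b·y = 7.75 × 7.58 = 58.74 m². Wetted perimeter P = b + 2y = 7.75 + 2×7.58 = 22.91 m. Hydraulic radius R = A/P = 58.74/22.91 = 2.564 m. Q_B = (1/0.034)·58.74·2.564^(2/3)·√0.0013 = 116.7 m³/s.
Q_A = 17.09 m³/s vs Q_B = 116.7 m³/s, so channel B carries more.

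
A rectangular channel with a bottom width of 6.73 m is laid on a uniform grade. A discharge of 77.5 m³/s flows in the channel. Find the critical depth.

y_c = 2.38 m

For a rectangular channel, critical depth y_c = (q²/g)^(1/3) where q = Q/b = 77.5/6.73 = 11.52 m²/s.
So y_c = (11.52²/9.81)^(1/3) = 2.38 m.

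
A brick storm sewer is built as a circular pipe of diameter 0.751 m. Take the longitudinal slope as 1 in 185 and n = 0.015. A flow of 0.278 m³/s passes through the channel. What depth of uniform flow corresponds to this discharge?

Manning's equation rearranged: A R^(2/3) = nQ / (1·√S) = 0.015 × 0.278 / (√0.005405) = 0.05672.
Trying y = 0.251 m: A R^(2/3) = 0.035 — short.
Trying y = 0.354 m: A R^(2/3) = 0.06562 — over.
Trying y = 0.326 m: A R^(2/3) = 0.05675 — close enough.

y_n = 0.326 m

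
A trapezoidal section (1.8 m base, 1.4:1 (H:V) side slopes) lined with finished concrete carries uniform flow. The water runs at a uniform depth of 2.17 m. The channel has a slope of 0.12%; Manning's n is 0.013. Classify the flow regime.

subcritical

With bottom width b = 1.8 m and side slope z = 1.4: A = (b + zy)y = (1.8 + 1.4×2.17)×2.17 = 10.5 m²; P = b + 2y√(1+z²) = 1.8 + 2×2.17×1.72 = 9.267 m.
Hydraulic radius R = A/P = 10.5/9.267 = 1.133 m.
V = (1/n) R^(2/3) √S = (1/0.013) × 1.133^(2/3) × √0.0012 = 2.896 m/s. Hydraulic depth D_h = A/T = 10.5/7.876 = 1.333 m.
Froude number Fr = V/√(g·D_h) = 2.896/√(9.81×1.333) = 0.801, which is less than 1, so the flow is subcritical.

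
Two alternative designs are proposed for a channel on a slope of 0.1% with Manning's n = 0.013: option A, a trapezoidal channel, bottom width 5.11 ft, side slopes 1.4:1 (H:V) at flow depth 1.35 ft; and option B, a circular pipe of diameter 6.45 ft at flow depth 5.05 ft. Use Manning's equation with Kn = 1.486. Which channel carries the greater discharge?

channel B

Channel A: With bottom width b = 5.11 ft and side slope z = 1.4: A = (b + zy)y = (5.11 + 1.4×1.35)×1.35 = 9.45 ft²; P = b + 2y√(1+z²) = 5.11 + 2×1.35×1.72 = 9.755 ft. Hydraulic radius R = A/P = 9.45/9.755 = 0.9687 ft. Q_A = (1.486/0.013)·9.45·0.9687^(2/3)·√0.001 = 33.44 ft³/s.
Channel B: For a circular section of diameter D = 6.45 ft at depth y = 5.05 ft, the central angle is θ = 2 arccos(1 − 2y/D) = 4.345 rad. Then A = (D²/8)(θ − sin θ) = 27.45 ft² and P = Dθ/2 = 14.01 ft. Hydraulic radius R = A/P = 27.45/14.01 = 1.959 ft. Q_B = (1.486/0.013)·27.45·1.959^(2/3)·√0.001 = 155.3 ft³/s.
Q_A = 33.44 ft³/s vs Q_B = 155.3 ft³/s, so channel B carries more.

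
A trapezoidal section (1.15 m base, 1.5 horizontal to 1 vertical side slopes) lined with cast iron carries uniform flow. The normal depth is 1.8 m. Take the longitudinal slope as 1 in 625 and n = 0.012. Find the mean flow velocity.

V = 3.12 m/s

With bottom width b = 1.15 m and side slope z = 1.5: A = (b + zy)y = (1.15 + 1.5×1.8)×1.8 = 6.93 m²; P = b + 2y√(1+z²) = 1.15 + 2×1.8×1.803 = 7.64 m.
Hydraulic radius R = A/P = 6.93/7.64 = 0.9071 m.
From Manning's equation, V = (1/n) R^(2/3) S^(1/2) = (1/0.012) × 0.9071^(2/3) × 0.0016^(1/2) = 3.12 m/s.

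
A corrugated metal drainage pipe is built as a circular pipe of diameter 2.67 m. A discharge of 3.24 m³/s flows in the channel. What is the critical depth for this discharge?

y_c = 0.786 m

At critical depth, Q² T / (g A³) = 1, i.e. A³/T = Q²/g = 3.24²/9.81 = 1.07.
At y = 0.615 m: A³/T = 0.4121 — short.
At y = 0.949 m: A³/T = 2.219 — over.
At y = 0.786 m: A³/T = 1.071 — ≈ 1.07.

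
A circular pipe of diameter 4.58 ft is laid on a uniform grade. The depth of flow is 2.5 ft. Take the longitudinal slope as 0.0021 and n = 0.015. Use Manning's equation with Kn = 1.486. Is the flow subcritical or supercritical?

For a circular section of diameter D = 4.58 ft at depth y = 2.5 ft, the central angle is θ = 2 arccos(1 − 2y/D) = 3.325 rad. Then A = (D²/8)(θ − sin θ) = 9.198 ft² and P = Dθ/2 = 7.615 ft.
Hydraulic radius R = A/P = 9.198/7.615 = 1.208 ft.
V = (1.486/n) R^(2/3) √S = (1.486/0.015) × 1.208^(2/3) × √0.0021 = 5.149 ft/s. Hydraulic depth D_h = A/T = 9.198/4.561 = 2.017 ft.
Froude number Fr = V/√(g·D_h) = 5.149/√(32.2×2.017) = 0.639, which is less than 1, so the flow is subcritical.

subcritical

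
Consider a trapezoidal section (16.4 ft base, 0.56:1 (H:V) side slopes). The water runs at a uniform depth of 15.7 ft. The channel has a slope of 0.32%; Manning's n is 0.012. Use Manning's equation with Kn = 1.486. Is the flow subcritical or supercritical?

With bottom width b = 16.4 ft and side slope z = 0.56: A = (b + zy)y = (16.4 + 0.56×15.7)×15.7 = 395.5 ft²; P = b + 2y√(1+z²) = 16.4 + 2×15.7×1.146 = 52.39 ft.
Hydraulic radius R = A/P = 395.5/52.39 = 7.55 ft.
V = (1.486/n) R^(2/3) √S = (1.486/0.012) × 7.55^(2/3) × √0.0032 = 26.96 ft/s. Hydraulic depth D_h = A/T = 395.5/33.98 = 11.64 ft.
Froude number Fr = V/√(g·D_h) = 26.96/√(32.2×11.64) = 1.39, which is greater than 1, so the flow is supercritical.

supercritical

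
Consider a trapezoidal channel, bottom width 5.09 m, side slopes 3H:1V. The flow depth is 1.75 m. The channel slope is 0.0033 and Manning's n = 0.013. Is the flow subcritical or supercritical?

supercritical

With bottom width b = 5.09 m and side slope z = 3: A = (b + zy)y = (5.09 + 3×1.75)×1.75 = 18.09 m²; P = b + 2y√(1+z²) = 5.09 + 2×1.75×3.162 = 16.16 m.
Hydraulic radius R = A/P = 18.09/16.16 = 1.12 m.
V = (1/n) R^(2/3) √S = (1/0.013) × 1.12^(2/3) × √0.0033 = 4.765 m/s. Hydraulic depth D_h = A/T = 18.09/15.59 = 1.161 m.
Froude number Fr = V/√(g·D_h) = 4.765/√(9.81×1.161) = 1.41, which is greater than 1, so the flow is supercritical.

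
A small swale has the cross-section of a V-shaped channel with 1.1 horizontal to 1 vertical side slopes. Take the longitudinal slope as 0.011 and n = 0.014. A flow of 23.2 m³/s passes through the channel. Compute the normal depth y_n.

y_n = 1.89 m

Manning's equation rearranged: A R^(2/3) = nQ / (1·√S) = 0.014 × 23.2 / (√0.011) = 3.097.
At y = 2.25 m: A R^(2/3) = 4.928 — over.
At y = 1.52 m: A R^(2/3) = 1.731 — short.
At y = 1.89 m: A R^(2/3) = 3.096 — ≈ 3.097.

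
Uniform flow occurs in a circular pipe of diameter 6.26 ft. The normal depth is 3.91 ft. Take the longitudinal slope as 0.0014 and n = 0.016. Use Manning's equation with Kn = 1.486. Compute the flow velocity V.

For a circular section of diameter D = 6.26 ft at depth y = 3.91 ft, the central angle is θ = 2 arccos(1 − 2y/D) = 3.645 rad. Then A = (D²/8)(θ − sin θ) = 20.22 ft² and P = Dθ/2 = 11.41 ft.
Hydraulic radius R = A/P = 20.22/11.41 = 1.772 ft.
From Manning's equation, V = (1.486/n) R^(2/3) S^(1/2) = (1.486/0.016) × 1.772^(2/3) × 0.0014^(1/2) = 5.09 ft/s.

V = 5.09 ft/s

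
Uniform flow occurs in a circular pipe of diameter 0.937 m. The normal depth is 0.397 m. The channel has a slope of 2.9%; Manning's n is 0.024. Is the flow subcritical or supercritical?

For a circular section of diameter D = 0.937 m at depth y = 0.397 m, the central angle is θ = 2 arccos(1 − 2y/D) = 2.835 rad. Then A = (D²/8)(θ − sin θ) = 0.278 m² and P = Dθ/2 = 1.328 m.
Hydraulic radius R = A/P = 0.278/1.328 = 0.2093 m.
V = (1/n) R^(2/3) √S = (1/0.024) × 0.2093^(2/3) × √0.029 = 2.502 m/s. Hydraulic depth D_h = A/T = 0.278/0.926 = 0.3003 m.
Froude number Fr = V/√(g·D_h) = 2.502/√(9.81×0.3003) = 1.46, which is greater than 1, so the flow is supercritical.

supercritical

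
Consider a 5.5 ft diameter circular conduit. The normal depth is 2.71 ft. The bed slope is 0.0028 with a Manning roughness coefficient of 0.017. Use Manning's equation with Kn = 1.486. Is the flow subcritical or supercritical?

subcritical

For a circular section of diameter D = 5.5 ft at depth y = 2.71 ft, the central angle is θ = 2 arccos(1 − 2y/D) = 3.113 rad. Then A = (D²/8)(θ − sin θ) = 11.66 ft² and P = Dθ/2 = 8.559 ft.
Hydraulic radius R = A/P = 11.66/8.559 = 1.362 ft.
V = (1.486/n) R^(2/3) √S = (1.486/0.017) × 1.362^(2/3) × √0.0028 = 5.684 ft/s. Hydraulic depth D_h = A/T = 11.66/5.499 = 2.12 ft.
Froude number Fr = V/√(g·D_h) = 5.684/√(32.2×2.12) = 0.688, which is less than 1, so the flow is subcritical.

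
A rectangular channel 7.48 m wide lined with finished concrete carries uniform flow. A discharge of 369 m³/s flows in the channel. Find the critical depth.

For a rectangular channel, critical depth y_c = (q²/g)^(1/3) where q = Q/b = 369/7.48 = 49.33 m²/s.
So y_c = (49.33²/9.81)^(1/3) = 6.28 m.

y_c = 6.28 m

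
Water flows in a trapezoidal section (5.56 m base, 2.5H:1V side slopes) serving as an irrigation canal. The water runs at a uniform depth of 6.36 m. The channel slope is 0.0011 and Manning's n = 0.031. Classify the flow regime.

With bottom width b = 5.56 m and side slope z = 2.5: A = (b + zy)y = (5.56 + 2.5×6.36)×6.36 = 136.5 m²; P = b + 2y√(1+z²) = 5.56 + 2×6.36×2.693 = 39.81 m.
Hydraulic radius R = A/P = 136.5/39.81 = 3.428 m.
V = (1/n) R^(2/3) √S = (1/0.031) × 3.428^(2/3) × √0.0011 = 2.433 m/s. Hydraulic depth D_h = A/T = 136.5/37.36 = 3.653 m.
Froude number Fr = V/√(g·D_h) = 2.433/√(9.81×3.653) = 0.406, which is less than 1, so the flow is subcritical.

subcritical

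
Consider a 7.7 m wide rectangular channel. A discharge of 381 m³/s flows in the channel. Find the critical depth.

For a rectangular channel, critical depth y_c = (q²/g)^(1/3) where q = Q/b = 381/7.7 = 49.48 m²/s.
So y_c = (49.48²/9.81)^(1/3) = 6.3 m.

y_c = 6.3 m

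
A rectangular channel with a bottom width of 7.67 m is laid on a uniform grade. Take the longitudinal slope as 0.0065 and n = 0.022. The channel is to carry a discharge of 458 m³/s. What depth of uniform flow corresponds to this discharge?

y_n = 8.52 m

Manning's equation rearranged: A R^(2/3) = nQ / (1·√S) = 0.022 × 458 / (√0.0065) = 125.
At y = 9.87 m: A R^(2/3) = 149 — over.
At y = 6.24 m: A R^(2/3) = 85.2 — short.
At y = 8.52 m: A R^(2/3) = 125 — close enough.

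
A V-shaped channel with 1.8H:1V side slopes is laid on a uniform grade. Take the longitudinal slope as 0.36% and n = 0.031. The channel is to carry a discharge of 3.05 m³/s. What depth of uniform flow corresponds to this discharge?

Manning's equation rearranged: A R^(2/3) = nQ / (1·√S) = 0.031 × 3.05 / (√0.0036) = 1.576.
Trying y = 1.04 m: A R^(2/3) = 1.151 — short.
Trying y = 1.17 m: A R^(2/3) = 1.576 — matches.

y_n = 1.17 m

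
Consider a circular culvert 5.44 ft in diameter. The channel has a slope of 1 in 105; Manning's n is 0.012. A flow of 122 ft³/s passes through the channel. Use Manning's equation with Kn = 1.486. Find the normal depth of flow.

y_n = 2.24 ft

Manning's equation rearranged: A R^(2/3) = nQ / (1.486·√S) = 0.012 × 122 / (1.486 × √0.009524) = 10.1.
Try y = 1.84 ft: A R^(2/3) = 7.032 — short.
Try y = 2.86 ft: A R^(2/3) = 15.52 — over.
Try y = 2.24 ft: A R^(2/3) = 10.14 — close enough.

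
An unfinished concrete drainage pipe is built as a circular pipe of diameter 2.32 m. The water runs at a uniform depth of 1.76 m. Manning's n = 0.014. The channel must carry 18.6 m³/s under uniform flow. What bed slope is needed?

S = 0.00919

For a circular section of diameter D = 2.32 m at depth y = 1.76 m, the central angle is θ = 2 arccos(1 − 2y/D) = 4.229 rad. Then A = (D²/8)(θ − sin θ) = 3.441 m² and P = Dθ/2 = 4.905 m.
Hydraulic radius R = A/P = 3.441/4.905 = 0.7014 m.
From Manning's equation, S = [nQ / (1 A R^(2/3))]² = [0.014 × 18.6 / (1 × 3.441 × 0.7014^(2/3))]² = 0.00919.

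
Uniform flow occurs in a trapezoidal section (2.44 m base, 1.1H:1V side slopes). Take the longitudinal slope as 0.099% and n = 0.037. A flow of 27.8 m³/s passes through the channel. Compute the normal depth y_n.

y_n = 3.56 m

Manning's equation rearranged: A R^(2/3) = nQ / (1·√S) = 0.037 × 27.8 / (√0.00099) = 32.69.
At y = 2.47 m: A R^(2/3) = 15.19 — low.
At y = 3.56 m: A R^(2/3) = 32.7 — matches.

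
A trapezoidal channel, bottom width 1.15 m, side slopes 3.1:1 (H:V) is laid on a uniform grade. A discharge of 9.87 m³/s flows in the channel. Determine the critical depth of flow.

y_c = 0.988 m

At critical depth, Q² T / (g A³) = 1, i.e. A³/T = Q²/g = 9.87²/9.81 = 9.93.
Try y = 1.13 m: A³/T = 17.82 — too large.
Try y = 0.86 m: A³/T = 5.453 — too small.
Try y = 0.988 m: A³/T = 9.911 — ≈ 9.93.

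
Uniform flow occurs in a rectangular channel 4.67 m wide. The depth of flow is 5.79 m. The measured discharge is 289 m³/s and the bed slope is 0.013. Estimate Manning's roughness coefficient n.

Flow area A = b·y = 4.67 × 5.79 = 27.04 m². Wetted perimeter P = b + 2y = 4.67 + 2×5.79 = 16.25 m.
Hydraulic radius R = A/P = 27.04/16.25 = 1.664 m.
Rearranging Manning's equation: n = (1/Q) A R^(2/3) S^(1/2) = (1/289) × 27.04 × 1.664^(2/3) × √0.013 = 0.015.

n = 0.015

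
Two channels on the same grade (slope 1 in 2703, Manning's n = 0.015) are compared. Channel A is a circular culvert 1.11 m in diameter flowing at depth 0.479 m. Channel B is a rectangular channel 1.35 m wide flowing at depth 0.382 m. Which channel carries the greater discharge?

Channel A: For a circular section of diameter D = 1.11 m at depth y = 0.479 m, the central angle is θ = 2 arccos(1 − 2y/D) = 2.867 rad. Then A = (D²/8)(θ − sin θ) = 0.3997 m² and P = Dθ/2 = 1.591 m. Hydraulic radius R = A/P = 0.3997/1.591 = 0.2512 m. Q_A = (1/0.015)·0.3997·0.2512^(2/3)·√0.00037 = 0.2041 m³/s.
Channel B: Flow area A = b·y = 1.35 × 0.382 = 0.5157 m². Wetted perimeter P = b + 2y = 1.35 + 2×0.382 = 2.114 m. Hydraulic radius R = A/P = 0.5157/2.114 = 0.2439 m. Q_B = (1/0.015)·0.5157·0.2439^(2/3)·√0.00037 = 0.2582 m³/s.
Q_A = 0.2041 m³/s vs Q_B = 0.2582 m³/s, so channel B carries more.

channel B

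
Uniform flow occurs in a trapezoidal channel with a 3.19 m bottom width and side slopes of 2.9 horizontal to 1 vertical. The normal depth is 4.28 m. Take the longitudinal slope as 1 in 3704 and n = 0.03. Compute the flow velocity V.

With bottom width b = 3.19 m and side slope z = 2.9: A = (b + zy)y = (3.19 + 2.9×4.28)×4.28 = 66.78 m²; P = b + 2y√(1+z²) = 3.19 + 2×4.28×3.068 = 29.45 m.
Hydraulic radius R = A/P = 66.78/29.45 = 2.268 m.
From Manning's equation, V = (1/n) R^(2/3) S^(1/2) = (1/0.03) × 2.268^(2/3) × 0.00027^(1/2) = 0.945 m/s.

V = 0.945 m/s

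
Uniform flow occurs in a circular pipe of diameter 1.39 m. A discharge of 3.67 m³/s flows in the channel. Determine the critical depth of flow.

At critical depth, Q² T / (g A³) = 1, i.e. A³/T = Q²/g = 3.67²/9.81 = 1.373.
Try y = 0.773 m: A³/T = 0.4717 — too small.
Try y = 1.17 m: A³/T = 2.497 — too large.
Try y = 1.02 m: A³/T = 1.383 — ≈ 1.373.

y_c = 1.02 m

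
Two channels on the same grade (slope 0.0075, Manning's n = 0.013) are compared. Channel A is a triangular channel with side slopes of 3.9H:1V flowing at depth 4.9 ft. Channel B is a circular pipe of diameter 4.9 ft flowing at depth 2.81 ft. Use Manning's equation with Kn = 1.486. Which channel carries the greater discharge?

channel A

Channel A: For a triangular section with side slope z = 3.9: A = zy² = 3.9×4.9² = 93.64 ft²; P = 2y√(1+z²) = 2×4.9×4.026 = 39.46 ft. Hydraulic radius R = A/P = 93.64/39.46 = 2.373 ft. Q_A = (1.486/0.013)·93.64·2.373^(2/3)·√0.0075 = 1649 ft³/s.
Channel B: For a circular section of diameter D = 4.9 ft at depth y = 2.81 ft, the central angle is θ = 2 arccos(1 − 2y/D) = 3.437 rad. Then A = (D²/8)(θ − sin θ) = 11.19 ft² and P = Dθ/2 = 8.42 ft. Hydraulic radius R = A/P = 11.19/8.42 = 1.329 ft. Q_B = (1.486/0.013)·11.19·1.329^(2/3)·√0.0075 = 133.8 ft³/s.
Q_A = 1649 ft³/s vs Q_B = 133.8 ft³/s, so channel A carries more.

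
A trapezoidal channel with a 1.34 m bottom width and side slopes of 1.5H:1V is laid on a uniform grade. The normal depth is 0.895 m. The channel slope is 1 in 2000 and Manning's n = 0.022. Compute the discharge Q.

Q = 1.59 m³/s

With bottom width b = 1.34 m and side slope z = 1.5: A = (b + zy)y = (1.34 + 1.5×0.895)×0.895 = 2.401 m²; P = b + 2y√(1+z²) = 1.34 + 2×0.895×1.803 = 4.567 m.
Hydraulic radius R = A/P = 2.401/4.567 = 0.5257 m.
Manning's equation: Q = (1/n) A R^(2/3) S^(1/2) = (1/0.022) × 2.401 × 0.5257^(2/3) × 0.0005^(1/2) = 1.59 m³/s.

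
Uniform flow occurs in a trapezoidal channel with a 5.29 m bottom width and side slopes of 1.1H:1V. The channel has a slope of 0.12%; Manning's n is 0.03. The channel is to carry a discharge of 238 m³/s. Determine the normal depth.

Manning's equation rearranged: A R^(2/3) = nQ / (1·√S) = 0.03 × 238 / (√0.0012) = 206.1.
At y = 7.88 m: A R^(2/3) = 269.2 — high.
At y = 6.95 m: A R^(2/3) = 205.8 — close enough.

y_n = 6.95 m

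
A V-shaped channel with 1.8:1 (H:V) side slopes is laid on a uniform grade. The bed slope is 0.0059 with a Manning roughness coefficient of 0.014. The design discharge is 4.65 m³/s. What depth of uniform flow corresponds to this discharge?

Manning's equation rearranged: A R^(2/3) = nQ / (1·√S) = 0.014 × 4.65 / (√0.0059) = 0.8475.
Trying y = 0.797 m: A R^(2/3) = 0.5661 — low.
Trying y = 0.927 m: A R^(2/3) = 0.847 — matches.

y_n = 0.927 m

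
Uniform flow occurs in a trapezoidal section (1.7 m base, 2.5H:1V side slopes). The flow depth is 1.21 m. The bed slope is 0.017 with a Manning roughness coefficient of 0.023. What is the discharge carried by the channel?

With bottom width b = 1.7 m and side slope z = 2.5: A = (b + zy)y = (1.7 + 2.5×1.21)×1.21 = 5.717 m²; P = b + 2y√(1+z²) = 1.7 + 2×1.21×2.693 = 8.216 m.
Hydraulic radius R = A/P = 5.717/8.216 = 0.6959 m.
Manning's equation: Q = (1/n) A R^(2/3) S^(1/2) = (1/0.023) × 5.717 × 0.6959^(2/3) × 0.017^(1/2) = 25.5 m³/s.

Q = 25.5 m³/s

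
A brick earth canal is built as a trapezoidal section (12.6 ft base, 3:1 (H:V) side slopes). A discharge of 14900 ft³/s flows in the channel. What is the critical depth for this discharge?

y_c = 15.3 ft

At critical depth, Q² T / (g A³) = 1, i.e. A³/T = Q²/g = 14900²/32.2 = 6895000.
At y = 10.5 ft: A³/T = 1313000 — short.
At y = 17.7 ft: A³/T = 13240000 — over.
At y = 15.3 ft: A³/T = 6868000 — matches.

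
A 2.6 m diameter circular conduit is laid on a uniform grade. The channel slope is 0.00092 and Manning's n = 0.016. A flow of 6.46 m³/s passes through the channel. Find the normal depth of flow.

y_n = 1.85 m

Manning's equation rearranged: A R^(2/3) = nQ / (1·√S) = 0.016 × 6.46 / (√0.00092) = 3.408.
Trying y = 1.57 m: A R^(2/3) = 2.703 — low.
Trying y = 2.16 m: A R^(2/3) = 4.031 — high.
Trying y = 1.85 m: A R^(2/3) = 3.407 — matches.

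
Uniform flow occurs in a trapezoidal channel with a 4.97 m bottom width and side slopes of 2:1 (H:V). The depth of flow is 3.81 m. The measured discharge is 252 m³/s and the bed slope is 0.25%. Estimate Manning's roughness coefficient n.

n = 0.016

With bottom width b = 4.97 m and side slope z = 2: A = (b + zy)y = (4.97 + 2×3.81)×3.81 = 47.97 m²; P = b + 2y√(1+z²) = 4.97 + 2×3.81×2.236 = 22.01 m.
Hydraulic radius R = A/P = 47.97/22.01 = 2.179 m.
Rearranging Manning's equation: n = (1/Q) A R^(2/3) S^(1/2) = (1/252) × 47.97 × 2.179^(2/3) × √0.0025 = 0.016.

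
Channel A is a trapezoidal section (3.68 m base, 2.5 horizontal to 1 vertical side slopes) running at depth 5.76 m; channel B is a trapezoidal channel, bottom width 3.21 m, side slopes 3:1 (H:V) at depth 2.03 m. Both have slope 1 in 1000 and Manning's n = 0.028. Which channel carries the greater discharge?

Channel A: With bottom width b = 3.68 m and side slope z = 2.5: A = (b + zy)y = (3.68 + 2.5×5.76)×5.76 = 104.1 m²; P = b + 2y√(1+z²) = 3.68 + 2×5.76×2.693 = 34.7 m. Hydraulic radius R = A/P = 104.1/34.7 = 3.001 m. Q_A = (1/0.028)·104.1·3.001^(2/3)·√0.001 = 244.7 m³/s.
Channel B: With bottom width b = 3.21 m and side slope z = 3: A = (b + zy)y = (3.21 + 3×2.03)×2.03 = 18.88 m²; P = b + 2y√(1+z²) = 3.21 + 2×2.03×3.162 = 16.05 m. Hydraulic radius R = A/P = 18.88/16.05 = 1.176 m. Q_B = (1/0.028)·18.88·1.176^(2/3)·√0.001 = 23.76 m³/s.
Q_A = 244.7 m³/s vs Q_B = 23.76 m³/s, so channel A carries more.

channel A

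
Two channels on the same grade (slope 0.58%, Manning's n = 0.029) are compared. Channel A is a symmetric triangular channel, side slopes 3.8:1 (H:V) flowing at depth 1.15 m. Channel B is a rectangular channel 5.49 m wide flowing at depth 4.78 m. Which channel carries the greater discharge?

Channel A: For a triangular section with side slope z = 3.8: A = zy² = 3.8×1.15² = 5.025 m²; P = 2y√(1+z²) = 2×1.15×3.929 = 9.038 m. Hydraulic radius R = A/P = 5.025/9.038 = 0.5561 m. Q_A = (1/0.029)·5.025·0.5561^(2/3)·√0.0058 = 8.924 m³/s.
Channel B: Flow area A = b·y = 5.49 × 4.78 = 26.24 m². Wetted perimeter P = b + 2y = 5.49 + 2×4.78 = 15.05 m. Hydraulic radius R = A/P = 26.24/15.05 = 1.744 m. Q_B = (1/0.029)·26.24·1.744^(2/3)·√0.0058 = 99.84 m³/s.
Q_A = 8.924 m³/s vs Q_B = 99.84 m³/s, so channel B carries more.

channel B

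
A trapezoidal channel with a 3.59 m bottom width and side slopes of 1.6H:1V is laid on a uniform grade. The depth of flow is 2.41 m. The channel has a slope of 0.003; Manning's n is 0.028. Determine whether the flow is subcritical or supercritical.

With bottom width b = 3.59 m and side slope z = 1.6: A = (b + zy)y = (3.59 + 1.6×2.41)×2.41 = 17.94 m²; P = b + 2y√(1+z²) = 3.59 + 2×2.41×1.887 = 12.68 m.
Hydraulic radius R = A/P = 17.94/12.68 = 1.415 m.
V = (1/n) R^(2/3) √S = (1/0.028) × 1.415^(2/3) × √0.003 = 2.465 m/s. Hydraulic depth D_h = A/T = 17.94/11.3 = 1.588 m.
Froude number Fr = V/√(g·D_h) = 2.465/√(9.81×1.588) = 0.625, which is less than 1, so the flow is subcritical.

subcritical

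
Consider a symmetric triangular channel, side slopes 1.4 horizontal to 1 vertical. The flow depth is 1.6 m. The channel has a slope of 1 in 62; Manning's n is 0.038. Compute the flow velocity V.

V = 2.51 m/s

For a triangular section with side slope z = 1.4: A = zy² = 1.4×1.6² = 3.584 m²; P = 2y√(1+z²) = 2×1.6×1.72 = 5.505 m.
Hydraulic radius R = A/P = 3.584/5.505 = 0.651 m.
From Manning's equation, V = (1/n) R^(2/3) S^(1/2) = (1/0.038) × 0.651^(2/3) × 0.01613^(1/2) = 2.51 m/s.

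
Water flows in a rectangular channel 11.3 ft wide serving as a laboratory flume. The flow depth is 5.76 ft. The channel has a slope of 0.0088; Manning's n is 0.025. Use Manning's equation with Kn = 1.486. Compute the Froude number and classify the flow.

subcritical

Flow area A = b·y = 11.3 × 5.76 = 65.09 ft². Wetted perimeter P = b + 2y = 11.3 + 2×5.76 = 22.82 ft.
Hydraulic radius R = A/P = 65.09/22.82 = 2.852 ft.
V = (1.486/n) R^(2/3) √S = (1.486/0.025) × 2.852^(2/3) × √0.0088 = 11.21 ft/s. Hydraulic depth D_h = A/T = 65.09/11.3 = 5.76 ft.
Froude number Fr = V/√(g·D_h) = 11.21/√(32.2×5.76) = 0.823, which is less than 1, so the flow is subcritical.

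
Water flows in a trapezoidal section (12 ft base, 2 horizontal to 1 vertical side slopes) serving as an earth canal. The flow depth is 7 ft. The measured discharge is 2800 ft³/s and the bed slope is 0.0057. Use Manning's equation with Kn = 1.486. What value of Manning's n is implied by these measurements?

With bottom width b = 12 ft and side slope z = 2: A = (b + zy)y = (12 + 2×7)×7 = 182 ft²; P = b + 2y√(1+z²) = 12 + 2×7×2.236 = 43.3 ft.
Hydraulic radius R = A/P = 182/43.3 = 4.203 ft.
Rearranging Manning's equation: n = (1.486/Q) A R^(2/3) S^(1/2) = (1.486/2800) × 182 × 4.203^(2/3) × √0.0057 = 0.019.

n = 0.019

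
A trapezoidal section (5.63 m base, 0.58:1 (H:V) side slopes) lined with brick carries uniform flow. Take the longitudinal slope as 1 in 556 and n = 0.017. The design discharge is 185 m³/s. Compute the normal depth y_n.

y_n = 4.85 m

Manning's equation rearranged: A R^(2/3) = nQ / (1·√S) = 0.017 × 185 / (√0.001799) = 74.16.
Trying y = 4.2 m: A R^(2/3) = 57.45 — too small.
Trying y = 5.73 m: A R^(2/3) = 99.91 — too large.
Trying y = 4.85 m: A R^(2/3) = 74.04 — ≈ 74.16.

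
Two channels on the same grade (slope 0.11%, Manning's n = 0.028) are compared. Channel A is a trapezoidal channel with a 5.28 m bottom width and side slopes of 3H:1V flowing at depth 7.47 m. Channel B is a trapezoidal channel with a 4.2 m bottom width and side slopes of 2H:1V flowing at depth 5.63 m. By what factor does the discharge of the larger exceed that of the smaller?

Channel A: With bottom width b = 5.28 m and side slope z = 3: A = (b + zy)y = (5.28 + 3×7.47)×7.47 = 206.8 m²; P = b + 2y√(1+z²) = 5.28 + 2×7.47×3.162 = 52.52 m. Hydraulic radius R = A/P = 206.8/52.52 = 3.938 m. Q_A = (1/0.028)·206.8·3.938^(2/3)·√0.0011 = 611 m³/s.
Channel B: With bottom width b = 4.2 m and side slope z = 2: A = (b + zy)y = (4.2 + 2×5.63)×5.63 = 87.04 m²; P = b + 2y√(1+z²) = 4.2 + 2×5.63×2.236 = 29.38 m. Hydraulic radius R = A/P = 87.04/29.38 = 2.963 m. Q_B = (1/0.028)·87.04·2.963^(2/3)·√0.0011 = 212.7 m³/s.
The larger discharge is 611 m³/s and the smaller is 212.7 m³/s; the ratio is 2.87.

2.87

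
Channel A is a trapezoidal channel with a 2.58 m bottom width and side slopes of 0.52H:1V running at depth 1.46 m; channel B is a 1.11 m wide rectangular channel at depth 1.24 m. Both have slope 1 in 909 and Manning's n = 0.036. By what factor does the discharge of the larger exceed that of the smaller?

Channel A: With bottom width b = 2.58 m and side slope z = 0.52: A = (b + zy)y = (2.58 + 0.52×1.46)×1.46 = 4.875 m²; P = b + 2y√(1+z²) = 2.58 + 2×1.46×1.127 = 5.871 m. Hydraulic radius R = A/P = 4.875/5.871 = 0.8304 m. Q_A = (1/0.036)·4.875·0.8304^(2/3)·√0.0011 = 3.968 m³/s.
Channel B: Flow area A = b·y = 1.11 × 1.24 = 1.376 m². Wetted perimeter P = b + 2y = 1.11 + 2×1.24 = 3.59 m. Hydraulic radius R = A/P = 1.376/3.59 = 0.3834 m. Q_B = (1/0.036)·1.376·0.3834^(2/3)·√0.0011 = 0.6693 m³/s.
The larger discharge is 3.968 m³/s and the smaller is 0.6693 m³/s; the ratio is 5.93.

5.93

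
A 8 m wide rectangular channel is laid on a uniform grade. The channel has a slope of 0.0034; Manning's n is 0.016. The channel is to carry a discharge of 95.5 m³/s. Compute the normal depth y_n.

y_n = 2.47 m

Manning's equation rearranged: A R^(2/3) = nQ / (1·√S) = 0.016 × 95.5 / (√0.0034) = 26.2.
Trying y = 2.18 m: A R^(2/3) = 21.94 — low.
Trying y = 2.87 m: A R^(2/3) = 32.33 — high.
Trying y = 2.47 m: A R^(2/3) = 26.2 — matches.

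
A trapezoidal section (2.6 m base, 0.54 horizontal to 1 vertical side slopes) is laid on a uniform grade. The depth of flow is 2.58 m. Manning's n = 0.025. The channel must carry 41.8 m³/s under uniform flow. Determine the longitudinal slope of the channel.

With bottom width b = 2.6 m and side slope z = 0.54: A = (b + zy)y = (2.6 + 0.54×2.58)×2.58 = 10.3 m²; P = b + 2y√(1+z²) = 2.6 + 2×2.58×1.136 = 8.464 m.
Hydraulic radius R = A/P = 10.3/8.464 = 1.217 m.
From Manning's equation, S = [nQ / (1 A R^(2/3))]² = [0.025 × 41.8 / (1 × 10.3 × 1.217^(2/3))]² = 0.00792.

S = 0.00792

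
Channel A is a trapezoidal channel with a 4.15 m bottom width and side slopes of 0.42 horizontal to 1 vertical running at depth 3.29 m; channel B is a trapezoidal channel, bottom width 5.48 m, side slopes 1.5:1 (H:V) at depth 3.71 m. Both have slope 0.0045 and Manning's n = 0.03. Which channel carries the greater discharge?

Channel A: With bottom width b = 4.15 m and side slope z = 0.42: A = (b + zy)y = (4.15 + 0.42×3.29)×3.29 = 18.2 m²; P = b + 2y√(1+z²) = 4.15 + 2×3.29×1.085 = 11.29 m. Hydraulic radius R = A/P = 18.2/11.29 = 1.612 m. Q_A = (1/0.03)·18.2·1.612^(2/3)·√0.0045 = 55.96 m³/s.
Channel B: With bottom width b = 5.48 m and side slope z = 1.5: A = (b + zy)y = (5.48 + 1.5×3.71)×3.71 = 40.98 m²; P = b + 2y√(1+z²) = 5.48 + 2×3.71×1.803 = 18.86 m. Hydraulic radius R = A/P = 40.98/18.86 = 2.173 m. Q_B = (1/0.03)·40.98·2.173^(2/3)·√0.0045 = 153.7 m³/s.
Q_A = 55.96 m³/s vs Q_B = 153.7 m³/s, so channel B carries more.

channel B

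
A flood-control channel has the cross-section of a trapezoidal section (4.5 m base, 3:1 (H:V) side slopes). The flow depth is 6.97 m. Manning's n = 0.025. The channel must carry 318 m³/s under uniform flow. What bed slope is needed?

S = 0.000359

With bottom width b = 4.5 m and side slope z = 3: A = (b + zy)y = (4.5 + 3×6.97)×6.97 = 177.1 m²; P = b + 2y√(1+z²) = 4.5 + 2×6.97×3.162 = 48.58 m.
Hydraulic radius R = A/P = 177.1/48.58 = 3.646 m.
From Manning's equation, S = [nQ / (1 A R^(2/3))]² = [0.025 × 318 / (1 × 177.1 × 3.646^(2/3))]² = 0.000359.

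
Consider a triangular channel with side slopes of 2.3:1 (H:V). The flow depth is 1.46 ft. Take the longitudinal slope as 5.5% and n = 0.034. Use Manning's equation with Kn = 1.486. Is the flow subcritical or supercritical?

supercritical

For a triangular section with side slope z = 2.3: A = zy² = 2.3×1.46² = 4.903 ft²; P = 2y√(1+z²) = 2×1.46×2.508 = 7.323 ft.
Hydraulic radius R = A/P = 4.903/7.323 = 0.6695 ft.
V = (1.486/n) R^(2/3) √S = (1.486/0.034) × 0.6695^(2/3) × √0.055 = 7.844 ft/s. Hydraulic depth D_h = A/T = 4.903/6.716 = 0.73 ft.
Froude number Fr = V/√(g·D_h) = 7.844/√(32.2×0.73) = 1.62, which is greater than 1, so the flow is supercritical.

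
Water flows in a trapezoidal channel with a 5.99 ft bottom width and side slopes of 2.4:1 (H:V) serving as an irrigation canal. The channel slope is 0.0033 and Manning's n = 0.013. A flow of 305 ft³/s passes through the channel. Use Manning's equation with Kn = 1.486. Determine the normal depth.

y_n = 2.67 ft

Manning's equation rearranged: A R^(2/3) = nQ / (1.486·√S) = 0.013 × 305 / (1.486 × √0.0033) = 46.45.
At y = 1.86 ft: A R^(2/3) = 22.46 — too small.
At y = 3.39 ft: A R^(2/3) = 76.71 — too large.
At y = 2.67 ft: A R^(2/3) = 46.51 — ≈ 46.45.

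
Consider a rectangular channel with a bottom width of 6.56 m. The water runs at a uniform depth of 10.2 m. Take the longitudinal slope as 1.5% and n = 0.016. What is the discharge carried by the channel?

Q = 939 m³/s

Flow area A = b·y = 6.56 × 10.2 = 66.91 m². Wetted perimeter P = b + 2y = 6.56 + 2×10.2 = 26.96 m.
Hydraulic radius R = A/P = 66.91/26.96 = 2.482 m.
Manning's equation: Q = (1/n) A R^(2/3) S^(1/2) = (1/0.016) × 66.91 × 2.482^(2/3) × 0.015^(1/2) = 939 m³/s.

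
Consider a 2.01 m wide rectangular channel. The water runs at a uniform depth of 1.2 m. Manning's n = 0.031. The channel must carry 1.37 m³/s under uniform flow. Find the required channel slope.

S = 0.000693

Flow area A = b·y = 2.01 × 1.2 = 2.412 m². Wetted perimeter P = b + 2y = 2.01 + 2×1.2 = 4.41 m.
Hydraulic radius R = A/P = 2.412/4.41 = 0.5469 m.
From Manning's equation, S = [nQ / (1 A R^(2/3))]² = [0.031 × 1.37 / (1 × 2.412 × 0.5469^(2/3))]² = 0.000693.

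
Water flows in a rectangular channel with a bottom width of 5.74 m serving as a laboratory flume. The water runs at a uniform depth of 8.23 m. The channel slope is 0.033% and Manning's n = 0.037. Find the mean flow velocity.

V = 0.812 m/s

Flow area A = b·y = 5.74 × 8.23 = 47.24 m². Wetted perimeter P = b + 2y = 5.74 + 2×8.23 = 22.2 m.
Hydraulic radius R = A/P = 47.24/22.2 = 2.128 m.
From Manning's equation, V = (1/n) R^(2/3) S^(1/2) = (1/0.037) × 2.128^(2/3) × 0.00033^(1/2) = 0.812 m/s.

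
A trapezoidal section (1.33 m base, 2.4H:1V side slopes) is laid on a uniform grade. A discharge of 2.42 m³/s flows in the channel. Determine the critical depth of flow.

At critical depth, Q² T / (g A³) = 1, i.e. A³/T = Q²/g = 2.42²/9.81 = 0.597.
Trying y = 0.36 m: A³/T = 0.1611 — too small.
Trying y = 0.577 m: A³/T = 0.9376 — too large.
Trying y = 0.513 m: A³/T = 0.5981 — matches.

y_c = 0.513 m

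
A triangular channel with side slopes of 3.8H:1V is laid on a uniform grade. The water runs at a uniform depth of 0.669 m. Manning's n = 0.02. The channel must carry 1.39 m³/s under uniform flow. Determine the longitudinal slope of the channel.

S = 0.0012

For a triangular section with side slope z = 3.8: A = zy² = 3.8×0.669² = 1.701 m²; P = 2y√(1+z²) = 2×0.669×3.929 = 5.258 m.
Hydraulic radius R = A/P = 1.701/5.258 = 0.3235 m.
From Manning's equation, S = [nQ / (1 A R^(2/3))]² = [0.02 × 1.39 / (1 × 1.701 × 0.3235^(2/3))]² = 0.0012.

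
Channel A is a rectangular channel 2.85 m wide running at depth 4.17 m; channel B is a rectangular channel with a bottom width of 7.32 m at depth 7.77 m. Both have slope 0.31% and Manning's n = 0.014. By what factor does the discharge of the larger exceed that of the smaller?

Channel A: Flow area A = b·y = 2.85 × 4.17 = 11.88 m². Wetted perimeter P = b + 2y = 2.85 + 2×4.17 = 11.19 m. Hydraulic radius R = A/P = 11.88/11.19 = 1.062 m. Q_A = (1/0.014)·11.88·1.062^(2/3)·√0.0031 = 49.2 m³/s.
Channel B: Flow area A = b·y = 7.32 × 7.77 = 56.88 m². Wetted perimeter P = b + 2y = 7.32 + 2×7.77 = 22.86 m. Hydraulic radius R = A/P = 56.88/22.86 = 2.488 m. Q_B = (1/0.014)·56.88·2.488^(2/3)·√0.0031 = 415.3 m³/s.
The larger discharge is 415.3 m³/s and the smaller is 49.2 m³/s; the ratio is 8.44.

8.44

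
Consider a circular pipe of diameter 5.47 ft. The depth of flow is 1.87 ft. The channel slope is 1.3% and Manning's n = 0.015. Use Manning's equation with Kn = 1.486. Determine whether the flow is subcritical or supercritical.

For a circular section of diameter D = 5.47 ft at depth y = 1.87 ft, the central angle is θ = 2 arccos(1 − 2y/D) = 2.498 rad. Then A = (D²/8)(θ − sin θ) = 7.098 ft² and P = Dθ/2 = 6.832 ft.
Hydraulic radius R = A/P = 7.098/6.832 = 1.039 ft.
V = (1.486/n) R^(2/3) √S = (1.486/0.015) × 1.039^(2/3) × √0.013 = 11.59 ft/s. Hydraulic depth D_h = A/T = 7.098/5.189 = 1.368 ft.
Froude number Fr = V/√(g·D_h) = 11.59/√(32.2×1.368) = 1.75, which is greater than 1, so the flow is supercritical.

supercritical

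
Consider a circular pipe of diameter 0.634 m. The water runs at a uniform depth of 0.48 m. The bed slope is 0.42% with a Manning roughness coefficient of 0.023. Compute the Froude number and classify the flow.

For a circular section of diameter D = 0.634 m at depth y = 0.48 m, the central angle is θ = 2 arccos(1 − 2y/D) = 4.222 rad. Then A = (D²/8)(θ − sin θ) = 0.2564 m² and P = Dθ/2 = 1.338 m.
Hydraulic radius R = A/P = 0.2564/1.338 = 0.1916 m.
V = (1/n) R^(2/3) √S = (1/0.023) × 0.1916^(2/3) × √0.0042 = 0.9365 m/s. Hydraulic depth D_h = A/T = 0.2564/0.5438 = 0.4716 m.
Froude number Fr = V/√(g·D_h) = 0.9365/√(9.81×0.4716) = 0.435, which is less than 1, so the flow is subcritical.

subcritical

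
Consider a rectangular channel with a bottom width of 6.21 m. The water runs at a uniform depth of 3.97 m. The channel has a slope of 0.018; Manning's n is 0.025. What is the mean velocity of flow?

Flow area A = b·y = 6.21 × 3.97 = 24.65 m². Wetted perimeter P = b + 2y = 6.21 + 2×3.97 = 14.15 m.
Hydraulic radius R = A/P = 24.65/14.15 = 1.742 m.
From Manning's equation, V = (1/n) R^(2/3) S^(1/2) = (1/0.025) × 1.742^(2/3) × 0.018^(1/2) = 7.77 m/s.

V = 7.77 m/s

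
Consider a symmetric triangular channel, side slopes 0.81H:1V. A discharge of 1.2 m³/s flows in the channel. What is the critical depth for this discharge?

At critical depth, Q² T / (g A³) = 1, i.e. A³/T = Q²/g = 1.2²/9.81 = 0.1468.
At y = 0.673 m: A³/T = 0.04529 — low.
At y = 1.05 m: A³/T = 0.4187 — high.
At y = 0.851 m: A³/T = 0.1464 — matches.

y_c = 0.851 m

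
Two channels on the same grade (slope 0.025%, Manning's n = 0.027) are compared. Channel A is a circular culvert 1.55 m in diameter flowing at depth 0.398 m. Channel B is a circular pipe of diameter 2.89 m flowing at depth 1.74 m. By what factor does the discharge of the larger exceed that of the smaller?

Channel A: For a circular section of diameter D = 1.55 m at depth y = 0.398 m, the central angle is θ = 2 arccos(1 − 2y/D) = 2.126 rad. Then A = (D²/8)(θ − sin θ) = 0.3831 m² and P = Dθ/2 = 1.647 m. Hydraulic radius R = A/P = 0.3831/1.647 = 0.2325 m. Q_A = (1/0.027)·0.3831·0.2325^(2/3)·√0.00025 = 0.08482 m³/s.
Channel B: For a circular section of diameter D = 2.89 m at depth y = 1.74 m, the central angle is θ = 2 arccos(1 − 2y/D) = 3.553 rad. Then A = (D²/8)(θ − sin θ) = 4.126 m² and P = Dθ/2 = 5.134 m. Hydraulic radius R = A/P = 4.126/5.134 = 0.8038 m. Q_B = (1/0.027)·4.126·0.8038^(2/3)·√0.00025 = 2.089 m³/s.
The larger discharge is 2.089 m³/s and the smaller is 0.08482 m³/s; the ratio is 24.6.

24.6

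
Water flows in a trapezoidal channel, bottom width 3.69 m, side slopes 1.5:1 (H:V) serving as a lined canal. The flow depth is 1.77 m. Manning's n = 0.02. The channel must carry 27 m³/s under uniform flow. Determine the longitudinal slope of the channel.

With bottom width b = 3.69 m and side slope z = 1.5: A = (b + zy)y = (3.69 + 1.5×1.77)×1.77 = 11.23 m²; P = b + 2y√(1+z²) = 3.69 + 2×1.77×1.803 = 10.07 m.
Hydraulic radius R = A/P = 11.23/10.07 = 1.115 m.
From Manning's equation, S = [nQ / (1 A R^(2/3))]² = [0.02 × 27 / (1 × 11.23 × 1.115^(2/3))]² = 0.002.

S = 0.002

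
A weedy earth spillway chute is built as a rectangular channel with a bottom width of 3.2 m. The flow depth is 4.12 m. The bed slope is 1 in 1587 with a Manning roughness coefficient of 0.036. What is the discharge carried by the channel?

Q = 10.1 m³/s

Flow area A = b·y = 3.2 × 4.12 = 13.18 m². Wetted perimeter P = b + 2y = 3.2 + 2×4.12 = 11.44 m.
Hydraulic radius R = A/P = 13.18/11.44 = 1.152 m.
Manning's equation: Q = (1/n) A R^(2/3) S^(1/2) = (1/0.036) × 13.18 × 1.152^(2/3) × 0.0006301^(1/2) = 10.1 m³/s.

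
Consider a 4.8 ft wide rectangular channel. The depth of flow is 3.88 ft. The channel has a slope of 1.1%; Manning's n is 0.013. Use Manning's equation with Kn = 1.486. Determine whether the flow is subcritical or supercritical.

supercritical

Flow area A = b·y = 4.8 × 3.88 = 18.62 ft². Wetted perimeter P = b + 2y = 4.8 + 2×3.88 = 12.56 ft.
Hydraulic radius R = A/P = 18.62/12.56 = 1.483 ft.
V = (1.486/n) R^(2/3) √S = (1.486/0.013) × 1.483^(2/3) × √0.011 = 15.59 ft/s. Hydraulic depth D_h = A/T = 18.62/4.8 = 3.88 ft.
Froude number Fr = V/√(g·D_h) = 15.59/√(32.2×3.88) = 1.39, which is greater than 1, so the flow is supercritical.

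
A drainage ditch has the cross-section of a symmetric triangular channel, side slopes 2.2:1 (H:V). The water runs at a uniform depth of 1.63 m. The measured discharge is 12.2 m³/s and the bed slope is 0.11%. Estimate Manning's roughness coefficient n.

For a triangular section with side slope z = 2.2: A = zy² = 2.2×1.63² = 5.845 m²; P = 2y√(1+z²) = 2×1.63×2.417 = 7.878 m.
Hydraulic radius R = A/P = 5.845/7.878 = 0.7419 m.
Rearranging Manning's equation: n = (1/Q) A R^(2/3) S^(1/2) = (1/12.2) × 5.845 × 0.7419^(2/3) × √0.0011 = 0.013.

n = 0.013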